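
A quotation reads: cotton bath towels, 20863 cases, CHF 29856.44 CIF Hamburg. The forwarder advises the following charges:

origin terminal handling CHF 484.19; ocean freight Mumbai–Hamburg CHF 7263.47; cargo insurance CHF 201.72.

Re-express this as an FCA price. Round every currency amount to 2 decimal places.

From CIF to FCA, the seller no longer bears: origin terminal, freight, insurance.
FCA price = 29856.44 − 484.19 − 7263.47 − 201.72 = 21907.06

FCA price: CHF 21907.06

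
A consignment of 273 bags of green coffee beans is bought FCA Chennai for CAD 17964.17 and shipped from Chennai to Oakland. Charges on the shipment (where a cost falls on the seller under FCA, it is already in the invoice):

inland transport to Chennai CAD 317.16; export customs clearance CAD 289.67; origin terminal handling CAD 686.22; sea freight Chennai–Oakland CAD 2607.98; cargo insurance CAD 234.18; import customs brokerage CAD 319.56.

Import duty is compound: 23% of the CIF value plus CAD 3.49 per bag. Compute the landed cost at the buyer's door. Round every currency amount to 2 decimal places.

Total landed cost: CAD 27708.17

FCA: the seller delivers export-cleared goods to the carrier; the buyer bears costs from that point.
Already in the invoice (seller's account under FCA): inland to port, export clearance — exclude.
CIF value = FCA price + origin terminal + freight + insurance = 17964.17 + 686.22 + 2607.98 + 234.18 = 21492.55
Ad valorem component: 21492.55 × 23% = 4943.29
Specific component: 273 × 3.49 = 952.77
Import duty = 4943.29 + 952.77 = 5896.06
Buyer bears: origin terminal 686.22 + freight 2607.98 + insurance 234.18 + brokerage 319.56 + duty 5896.06 = 9744.00
Landed cost = invoice 17964.17 + 9744.00 = 27708.17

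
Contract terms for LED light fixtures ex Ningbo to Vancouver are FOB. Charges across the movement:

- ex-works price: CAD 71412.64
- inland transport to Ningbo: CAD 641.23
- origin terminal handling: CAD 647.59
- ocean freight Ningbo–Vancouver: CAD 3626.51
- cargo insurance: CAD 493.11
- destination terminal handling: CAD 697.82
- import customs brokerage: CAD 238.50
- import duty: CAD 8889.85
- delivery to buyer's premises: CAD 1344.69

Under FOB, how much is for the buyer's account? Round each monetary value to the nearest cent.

Buyer's account: CAD 15290.48

FOB: the seller bears costs until goods are on board at the origin port; the buyer bears freight, insurance and all costs thereafter.
Seller's account: goods 71412.64 + inland to port 641.23 + origin terminal 647.59 = 72701.46
Buyer's account: freight 3626.51 + insurance 493.11 + destination terminal 697.82 + brokerage 238.50 + duty 8889.85 + delivery 1344.69 = 15290.48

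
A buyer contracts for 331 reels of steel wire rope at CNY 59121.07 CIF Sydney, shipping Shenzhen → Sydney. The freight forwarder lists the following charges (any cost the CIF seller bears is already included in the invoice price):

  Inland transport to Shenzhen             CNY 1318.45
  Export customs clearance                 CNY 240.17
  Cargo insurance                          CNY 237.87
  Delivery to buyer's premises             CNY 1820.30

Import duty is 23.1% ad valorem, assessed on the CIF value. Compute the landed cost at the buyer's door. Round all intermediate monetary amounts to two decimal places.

CIF: the seller pays costs through ocean freight and marine insurance to the destination port.
Already in the invoice (seller's account under CIF): inland to port, export clearance, insurance — exclude.
The CIF price already equals the CIF value: 59121.07
Import duty = 59121.07 × 23.1% = 13656.97
Buyer bears: delivery 1820.30 + duty 13656.97 = 15477.27
Landed cost = invoice 59121.07 + 15477.27 = 74598.34

Total landed cost: CNY 74598.34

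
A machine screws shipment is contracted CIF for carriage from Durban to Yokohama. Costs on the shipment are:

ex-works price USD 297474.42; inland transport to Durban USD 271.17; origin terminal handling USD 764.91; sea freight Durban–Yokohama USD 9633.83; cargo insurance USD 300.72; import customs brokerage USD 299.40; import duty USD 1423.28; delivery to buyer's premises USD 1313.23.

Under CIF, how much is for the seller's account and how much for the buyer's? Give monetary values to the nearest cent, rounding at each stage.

Seller: USD 308445.05; buyer: USD 3035.91

CIF: the seller pays costs through ocean freight and marine insurance to the destination port.
Seller's account: goods 297474.42 + inland to port 271.17 + origin terminal 764.91 + freight 9633.83 + insurance 300.72 = 308445.05
Buyer's account: brokerage 299.40 + duty 1423.28 + delivery 1313.23 = 3035.91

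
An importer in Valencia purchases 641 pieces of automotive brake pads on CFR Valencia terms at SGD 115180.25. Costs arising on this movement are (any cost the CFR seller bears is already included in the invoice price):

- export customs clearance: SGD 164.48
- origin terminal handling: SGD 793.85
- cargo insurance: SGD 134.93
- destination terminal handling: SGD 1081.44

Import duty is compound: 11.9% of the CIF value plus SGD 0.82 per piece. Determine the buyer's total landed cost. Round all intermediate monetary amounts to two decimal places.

Total landed cost: SGD 130644.75

CFR: the seller pays costs through ocean freight to the destination port, but not insurance.
Already in the invoice (seller's account under CFR): export clearance, origin terminal — exclude.
CIF value = CFR price + insurance = 115180.25 + 134.93 = 115315.18
Ad valorem component: 115315.18 × 11.9% = 13722.51
Specific component: 641 × 0.82 = 525.62
Import duty = 13722.51 + 525.62 = 14248.13
Buyer bears: insurance 134.93 + destination terminal 1081.44 + duty 14248.13 = 15464.50
Landed cost = invoice 115180.25 + 15464.50 = 130644.75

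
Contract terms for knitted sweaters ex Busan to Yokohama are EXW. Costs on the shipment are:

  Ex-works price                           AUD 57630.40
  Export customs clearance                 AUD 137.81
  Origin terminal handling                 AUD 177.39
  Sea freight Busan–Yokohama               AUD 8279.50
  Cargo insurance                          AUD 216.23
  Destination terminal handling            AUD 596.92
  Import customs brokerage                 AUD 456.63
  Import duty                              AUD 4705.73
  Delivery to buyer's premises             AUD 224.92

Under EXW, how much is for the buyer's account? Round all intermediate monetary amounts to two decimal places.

EXW: the seller makes goods available at their premises; the buyer bears all onward costs.
Seller's account: goods 57630.40 = 57630.40
Buyer's account: export clearance 137.81 + origin terminal 177.39 + freight 8279.50 + insurance 216.23 + destination terminal 596.92 + brokerage 456.63 + duty 4705.73 + delivery 224.92 = 14795.13

Buyer's account: AUD 14795.13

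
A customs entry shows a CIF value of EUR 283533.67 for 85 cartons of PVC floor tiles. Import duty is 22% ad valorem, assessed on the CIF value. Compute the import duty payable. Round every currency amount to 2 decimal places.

Import duty = 283533.67 × 22% = 62377.41

Import duty: EUR 62377.41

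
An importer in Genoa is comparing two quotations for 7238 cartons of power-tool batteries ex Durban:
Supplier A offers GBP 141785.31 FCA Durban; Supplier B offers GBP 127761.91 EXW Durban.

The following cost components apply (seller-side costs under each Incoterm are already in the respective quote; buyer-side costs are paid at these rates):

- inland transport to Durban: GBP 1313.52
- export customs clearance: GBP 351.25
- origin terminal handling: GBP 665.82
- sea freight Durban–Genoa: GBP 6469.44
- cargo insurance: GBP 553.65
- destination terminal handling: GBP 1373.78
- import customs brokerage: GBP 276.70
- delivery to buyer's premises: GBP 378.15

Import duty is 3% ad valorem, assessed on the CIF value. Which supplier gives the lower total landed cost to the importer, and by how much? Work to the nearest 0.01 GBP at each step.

Supplier B is cheaper by GBP 12729.39

Supplier A (FCA):
CIF value = FCA price + origin terminal + freight + insurance = 141785.31 + 665.82 + 6469.44 + 553.65 = 149474.22
Import duty = 149474.22 × 3% = 4484.23
Buyer bears (A): 665.82 + 6469.44 + 553.65 + 1373.78 + 276.70 + 378.15 = 9717.54
Landed cost (A) = invoice 141785.31 + 9717.54 + duty 4484.23 = 155987.08
Supplier B (EXW):
CIF value = EXW price + inland to port + export clearance + origin terminal + freight + insurance = 127761.91 + 1313.52 + 351.25 + 665.82 + 6469.44 + 553.65 = 137115.59
Import duty = 137115.59 × 3% = 4113.47
Buyer bears (B): 1313.52 + 351.25 + 665.82 + 6469.44 + 553.65 + 1373.78 + 276.70 + 378.15 = 11382.31
Landed cost (B) = invoice 127761.91 + 11382.31 + duty 4113.47 = 143257.69
Difference = |155987.08 − 143257.69| = 12729.39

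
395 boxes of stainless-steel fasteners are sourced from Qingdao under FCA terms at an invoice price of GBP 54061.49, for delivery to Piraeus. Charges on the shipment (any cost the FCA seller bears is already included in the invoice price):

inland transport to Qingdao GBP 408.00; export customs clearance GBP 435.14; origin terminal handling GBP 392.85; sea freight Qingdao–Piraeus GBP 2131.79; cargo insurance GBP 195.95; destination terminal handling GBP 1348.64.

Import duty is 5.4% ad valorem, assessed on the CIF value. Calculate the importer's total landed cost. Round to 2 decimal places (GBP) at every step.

Total landed cost: GBP 61196.95

FCA: the seller delivers export-cleared goods to the carrier; the buyer bears costs from that point.
Already in the invoice (seller's account under FCA): inland to port, export clearance — exclude.
CIF value = FCA price + origin terminal + freight + insurance = 54061.49 + 392.85 + 2131.79 + 195.95 = 56782.08
Import duty = 56782.08 × 5.4% = 3066.23
Buyer bears: origin terminal 392.85 + freight 2131.79 + insurance 195.95 + destination terminal 1348.64 + duty 3066.23 = 7135.46
Landed cost = invoice 54061.49 + 7135.46 = 61196.95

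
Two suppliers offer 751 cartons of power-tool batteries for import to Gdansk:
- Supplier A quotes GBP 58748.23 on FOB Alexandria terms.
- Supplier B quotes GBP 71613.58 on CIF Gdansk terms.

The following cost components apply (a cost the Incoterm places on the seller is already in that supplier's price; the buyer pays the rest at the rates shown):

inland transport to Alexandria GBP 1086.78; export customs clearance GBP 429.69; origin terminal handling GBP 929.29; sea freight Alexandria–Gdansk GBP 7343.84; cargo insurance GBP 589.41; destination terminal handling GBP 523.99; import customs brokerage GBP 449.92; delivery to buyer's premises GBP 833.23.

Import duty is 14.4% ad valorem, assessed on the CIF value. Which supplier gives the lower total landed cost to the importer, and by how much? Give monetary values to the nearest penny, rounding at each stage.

Supplier A is cheaper by GBP 5642.33

Supplier A (FOB):
CIF value = FOB price + freight + insurance = 58748.23 + 7343.84 + 589.41 = 66681.48
Import duty = 66681.48 × 14.4% = 9602.13
Buyer bears (A): 7343.84 + 589.41 + 523.99 + 449.92 + 833.23 = 9740.39
Landed cost (A) = invoice 58748.23 + 9740.39 + duty 9602.13 = 78090.75
Supplier B (CIF):
The CIF price already equals the CIF value: 71613.58
Import duty = 71613.58 × 14.4% = 10312.36
Buyer bears (B): 523.99 + 449.92 + 833.23 = 1807.14
Landed cost (B) = invoice 71613.58 + 1807.14 + duty 10312.36 = 83733.08
Difference = |78090.75 − 83733.08| = 5642.33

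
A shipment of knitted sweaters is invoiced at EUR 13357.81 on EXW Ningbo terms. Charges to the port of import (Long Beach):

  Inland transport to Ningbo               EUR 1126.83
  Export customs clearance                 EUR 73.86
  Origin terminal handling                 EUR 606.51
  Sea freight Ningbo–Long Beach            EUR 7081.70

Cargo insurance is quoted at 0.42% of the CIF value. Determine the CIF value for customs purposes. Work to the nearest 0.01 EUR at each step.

Let C be the CIF value. C = EXW price + pre-shipment costs + freight + 0.42% × C
C − 0.42% × C = 13357.81 + 1126.83 + 73.86 + 606.51 + 7081.70
0.9958 × C = 22246.71
C = 22246.71 / 0.9958 = 22340.54
Insurance premium = 0.42% × 22340.54 = 93.83

CIF value: EUR 22340.54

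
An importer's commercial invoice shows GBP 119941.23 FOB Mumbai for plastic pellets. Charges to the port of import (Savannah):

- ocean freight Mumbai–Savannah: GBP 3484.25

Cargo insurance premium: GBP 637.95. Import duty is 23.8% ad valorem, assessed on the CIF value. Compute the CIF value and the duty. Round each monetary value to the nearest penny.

CIF value: GBP 124063.43; import duty: GBP 29527.10

CIF = FOB price + freight + insurance
CIF = 119941.23 + 3484.25 + 637.95 = 124063.43
Import duty = 124063.43 × 23.8% = 29527.10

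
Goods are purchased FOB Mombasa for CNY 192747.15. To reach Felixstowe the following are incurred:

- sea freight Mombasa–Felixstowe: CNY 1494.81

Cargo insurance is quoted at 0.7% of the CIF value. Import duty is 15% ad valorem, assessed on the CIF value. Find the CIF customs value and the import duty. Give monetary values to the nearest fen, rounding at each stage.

CIF value: CNY 195611.24; import duty: CNY 29341.69

Let C be the CIF value. C = FOB price + freight + 0.7% × C
C − 0.7% × C = 192747.15 + 1494.81
0.993 × C = 194241.96
C = 194241.96 / 0.993 = 195611.24
Insurance premium = 0.7% × 195611.24 = 1369.28
Import duty = 195611.24 × 15% = 29341.69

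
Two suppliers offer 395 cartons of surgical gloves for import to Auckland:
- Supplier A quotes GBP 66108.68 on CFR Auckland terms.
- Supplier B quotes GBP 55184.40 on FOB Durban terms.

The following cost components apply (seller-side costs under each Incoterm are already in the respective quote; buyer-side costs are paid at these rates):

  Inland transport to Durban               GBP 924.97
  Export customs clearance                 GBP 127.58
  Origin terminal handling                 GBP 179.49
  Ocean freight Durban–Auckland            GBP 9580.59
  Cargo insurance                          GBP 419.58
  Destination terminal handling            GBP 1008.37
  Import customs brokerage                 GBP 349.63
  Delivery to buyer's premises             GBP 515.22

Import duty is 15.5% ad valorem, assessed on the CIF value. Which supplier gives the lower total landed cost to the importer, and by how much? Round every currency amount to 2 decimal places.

Supplier A (CFR):
CIF value = CFR price + insurance = 66108.68 + 419.58 = 66528.26
Import duty = 66528.26 × 15.5% = 10311.88
Buyer bears (A): 419.58 + 1008.37 + 349.63 + 515.22 = 2292.80
Landed cost (A) = invoice 66108.68 + 2292.80 + duty 10311.88 = 78713.36
Supplier B (FOB):
CIF value = FOB price + freight + insurance = 55184.40 + 9580.59 + 419.58 = 65184.57
Import duty = 65184.57 × 15.5% = 10103.61
Buyer bears (B): 9580.59 + 419.58 + 1008.37 + 349.63 + 515.22 = 11873.39
Landed cost (B) = invoice 55184.40 + 11873.39 + duty 10103.61 = 77161.40
Difference = |78713.36 − 77161.40| = 1551.96

Supplier B is cheaper by GBP 1551.96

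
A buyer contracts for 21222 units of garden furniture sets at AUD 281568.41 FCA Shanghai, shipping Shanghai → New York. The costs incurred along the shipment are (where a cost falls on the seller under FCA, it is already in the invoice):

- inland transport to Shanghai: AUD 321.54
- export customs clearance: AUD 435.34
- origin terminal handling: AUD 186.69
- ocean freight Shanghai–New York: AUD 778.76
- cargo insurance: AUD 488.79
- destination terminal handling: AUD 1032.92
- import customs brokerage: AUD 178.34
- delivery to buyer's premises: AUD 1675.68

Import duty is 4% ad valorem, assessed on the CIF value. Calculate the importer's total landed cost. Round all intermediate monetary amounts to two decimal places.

Total landed cost: AUD 297230.50

FCA: the seller delivers export-cleared goods to the carrier; the buyer bears costs from that point.
Already in the invoice (seller's account under FCA): inland to port, export clearance — exclude.
CIF value = FCA price + origin terminal + freight + insurance = 281568.41 + 186.69 + 778.76 + 488.79 = 283022.65
Import duty = 283022.65 × 4% = 11320.91
Buyer bears: origin terminal 186.69 + freight 778.76 + insurance 488.79 + destination terminal 1032.92 + brokerage 178.34 + delivery 1675.68 + duty 11320.91 = 15662.09
Landed cost = invoice 281568.41 + 15662.09 = 297230.50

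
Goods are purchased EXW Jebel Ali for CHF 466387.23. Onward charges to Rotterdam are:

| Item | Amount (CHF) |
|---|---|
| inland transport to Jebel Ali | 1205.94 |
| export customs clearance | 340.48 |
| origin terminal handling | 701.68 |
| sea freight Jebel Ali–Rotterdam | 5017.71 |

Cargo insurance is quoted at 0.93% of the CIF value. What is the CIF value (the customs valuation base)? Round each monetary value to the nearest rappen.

CIF value: CHF 478099.36

Let C be the CIF value. C = EXW price + pre-shipment costs + freight + 0.93% × C
C − 0.93% × C = 466387.23 + 1205.94 + 340.48 + 701.68 + 5017.71
0.9907 × C = 473653.04
C = 473653.04 / 0.9907 = 478099.36
Insurance premium = 0.93% × 478099.36 = 4446.32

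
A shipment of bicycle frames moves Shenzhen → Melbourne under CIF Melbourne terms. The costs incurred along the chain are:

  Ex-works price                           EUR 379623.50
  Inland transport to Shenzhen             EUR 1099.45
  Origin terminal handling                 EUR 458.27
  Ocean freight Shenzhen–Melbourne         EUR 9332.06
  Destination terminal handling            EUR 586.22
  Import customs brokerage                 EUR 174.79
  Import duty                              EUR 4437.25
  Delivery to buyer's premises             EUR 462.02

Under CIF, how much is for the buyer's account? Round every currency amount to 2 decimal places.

CIF: the seller pays costs through ocean freight and marine insurance to the destination port.
Seller's account: goods 379623.50 + inland to port 1099.45 + origin terminal 458.27 + freight 9332.06 = 390513.28
Buyer's account: destination terminal 586.22 + brokerage 174.79 + duty 4437.25 + delivery 462.02 = 5660.28

Buyer's account: EUR 5660.28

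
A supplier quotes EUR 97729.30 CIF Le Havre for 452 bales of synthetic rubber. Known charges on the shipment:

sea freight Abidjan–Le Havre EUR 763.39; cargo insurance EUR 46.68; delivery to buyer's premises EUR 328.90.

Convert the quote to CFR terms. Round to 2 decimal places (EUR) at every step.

Not relevant to the conversion: freight — on the seller under both CIF and CFR; already in the CIF price and stays in the CFR price. delivery — on the buyer under both terms; not part of either seller's price.
From CIF to CFR, the seller no longer bears: insurance.
CFR price = 97729.30 − 46.68 = 97682.62

CFR price: EUR 97682.62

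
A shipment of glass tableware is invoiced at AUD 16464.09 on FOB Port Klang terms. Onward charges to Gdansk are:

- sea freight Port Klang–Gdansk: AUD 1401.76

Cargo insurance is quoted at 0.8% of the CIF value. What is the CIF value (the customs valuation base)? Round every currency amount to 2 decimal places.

Let C be the CIF value. C = FOB price + freight + 0.8% × C
C − 0.8% × C = 16464.09 + 1401.76
0.992 × C = 17865.85
C = 17865.85 / 0.992 = 18009.93
Insurance premium = 0.8% × 18009.93 = 144.08

CIF value: AUD 18009.93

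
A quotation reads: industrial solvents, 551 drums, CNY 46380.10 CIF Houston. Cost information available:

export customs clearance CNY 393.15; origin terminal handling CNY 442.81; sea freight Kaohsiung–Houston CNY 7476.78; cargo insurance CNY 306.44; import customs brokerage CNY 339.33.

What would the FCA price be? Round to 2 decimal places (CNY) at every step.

FCA price: CNY 38154.07

Not relevant to the conversion: export clearance — on the seller under both CIF and FCA; already in the CIF price and stays in the FCA price. brokerage — on the buyer under both terms; not part of either seller's price.
From CIF to FCA, the seller no longer bears: origin terminal, freight, insurance.
FCA price = 46380.10 − 442.81 − 7476.78 − 306.44 = 38154.07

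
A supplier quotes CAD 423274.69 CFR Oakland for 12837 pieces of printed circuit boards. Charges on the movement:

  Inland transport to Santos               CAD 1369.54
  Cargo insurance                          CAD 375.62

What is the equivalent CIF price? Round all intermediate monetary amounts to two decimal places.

CIF price: CAD 423650.31

Not relevant to the conversion: inland to port — on the seller under both CFR and CIF; already in the CFR price and stays in the CIF price.
From CFR to CIF, the seller additionally bears: insurance.
CIF price = 423274.69 + 375.62 = 423650.31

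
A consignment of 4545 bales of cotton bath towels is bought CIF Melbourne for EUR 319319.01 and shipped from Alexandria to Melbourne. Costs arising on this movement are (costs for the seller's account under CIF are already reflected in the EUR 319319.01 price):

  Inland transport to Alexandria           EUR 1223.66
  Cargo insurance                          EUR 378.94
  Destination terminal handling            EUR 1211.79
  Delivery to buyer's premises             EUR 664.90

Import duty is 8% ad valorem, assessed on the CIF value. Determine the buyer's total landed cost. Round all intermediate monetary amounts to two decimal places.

CIF: the seller pays costs through ocean freight and marine insurance to the destination port.
Already in the invoice (seller's account under CIF): inland to port, insurance — exclude.
The CIF price already equals the CIF value: 319319.01
Import duty = 319319.01 × 8% = 25545.52
Buyer bears: destination terminal 1211.79 + delivery 664.90 + duty 25545.52 = 27422.21
Landed cost = invoice 319319.01 + 27422.21 = 346741.22

Total landed cost: EUR 346741.22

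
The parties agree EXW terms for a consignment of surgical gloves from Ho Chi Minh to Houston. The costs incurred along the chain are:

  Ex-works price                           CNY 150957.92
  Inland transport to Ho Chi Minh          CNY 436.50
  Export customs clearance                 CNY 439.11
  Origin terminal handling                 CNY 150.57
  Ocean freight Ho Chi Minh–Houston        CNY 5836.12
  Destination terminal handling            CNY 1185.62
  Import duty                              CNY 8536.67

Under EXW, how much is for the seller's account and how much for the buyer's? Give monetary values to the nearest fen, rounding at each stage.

EXW: the seller makes goods available at their premises; the buyer bears all onward costs.
Seller's account: goods 150957.92 = 150957.92
Buyer's account: inland to port 436.50 + export clearance 439.11 + origin terminal 150.57 + freight 5836.12 + destination terminal 1185.62 + duty 8536.67 = 16584.59

Seller: CNY 150957.92; buyer: CNY 16584.59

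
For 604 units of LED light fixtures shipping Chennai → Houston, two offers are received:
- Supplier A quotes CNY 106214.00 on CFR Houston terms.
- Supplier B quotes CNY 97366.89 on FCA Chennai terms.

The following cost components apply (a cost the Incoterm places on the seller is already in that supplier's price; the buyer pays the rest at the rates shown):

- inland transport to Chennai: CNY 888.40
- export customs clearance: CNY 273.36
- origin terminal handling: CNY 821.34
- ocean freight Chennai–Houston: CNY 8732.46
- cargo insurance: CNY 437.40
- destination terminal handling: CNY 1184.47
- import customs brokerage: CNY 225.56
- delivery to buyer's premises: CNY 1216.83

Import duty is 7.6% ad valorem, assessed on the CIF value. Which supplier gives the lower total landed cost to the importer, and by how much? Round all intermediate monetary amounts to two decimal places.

Supplier A is cheaper by CNY 760.39

Supplier A (CFR):
CIF value = CFR price + insurance = 106214.00 + 437.40 = 106651.40
Import duty = 106651.40 × 7.6% = 8105.51
Buyer bears (A): 437.40 + 1184.47 + 225.56 + 1216.83 = 3064.26
Landed cost (A) = invoice 106214.00 + 3064.26 + duty 8105.51 = 117383.77
Supplier B (FCA):
CIF value = FCA price + origin terminal + freight + insurance = 97366.89 + 821.34 + 8732.46 + 437.40 = 107358.09
Import duty = 107358.09 × 7.6% = 8159.21
Buyer bears (B): 821.34 + 8732.46 + 437.40 + 1184.47 + 225.56 + 1216.83 = 12618.06
Landed cost (B) = invoice 97366.89 + 12618.06 + duty 8159.21 = 118144.16
Difference = |117383.77 − 118144.16| = 760.39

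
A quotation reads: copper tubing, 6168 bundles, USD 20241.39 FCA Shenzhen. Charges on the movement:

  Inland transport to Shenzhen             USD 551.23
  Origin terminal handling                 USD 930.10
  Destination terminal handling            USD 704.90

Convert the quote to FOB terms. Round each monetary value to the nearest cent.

Not relevant to the conversion: inland to port — on the seller under both FCA and FOB; already in the FCA price and stays in the FOB price. destination terminal — on the buyer under both terms; not part of either seller's price.
From FCA to FOB, the seller additionally bears: origin terminal.
FOB price = 20241.39 + 930.10 = 21171.49

FOB price: USD 21171.49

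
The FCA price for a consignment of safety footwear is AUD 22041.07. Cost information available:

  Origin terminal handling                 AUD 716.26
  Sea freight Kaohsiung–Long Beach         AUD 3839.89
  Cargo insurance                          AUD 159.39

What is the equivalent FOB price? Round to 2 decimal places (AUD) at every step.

Not relevant to the conversion: insurance, freight — on the buyer under both terms; not part of either seller's price.
From FCA to FOB, the seller additionally bears: origin terminal.
FOB price = 22041.07 + 716.26 = 22757.33

FOB price: AUD 22757.33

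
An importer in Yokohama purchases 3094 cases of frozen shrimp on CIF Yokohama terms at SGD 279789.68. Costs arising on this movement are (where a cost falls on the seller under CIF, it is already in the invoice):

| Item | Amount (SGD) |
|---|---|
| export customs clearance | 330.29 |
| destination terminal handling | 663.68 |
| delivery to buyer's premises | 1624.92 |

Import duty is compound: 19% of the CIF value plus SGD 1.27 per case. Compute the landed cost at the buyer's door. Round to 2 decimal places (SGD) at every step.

CIF: the seller pays costs through ocean freight and marine insurance to the destination port.
Already in the invoice (seller's account under CIF): export clearance — exclude.
The CIF price already equals the CIF value: 279789.68
Ad valorem component: 279789.68 × 19% = 53160.04
Specific component: 3094 × 1.27 = 3929.38
Import duty = 53160.04 + 3929.38 = 57089.42
Buyer bears: destination terminal 663.68 + delivery 1624.92 + duty 57089.42 = 59378.02
Landed cost = invoice 279789.68 + 59378.02 = 339167.70

Total landed cost: SGD 339167.70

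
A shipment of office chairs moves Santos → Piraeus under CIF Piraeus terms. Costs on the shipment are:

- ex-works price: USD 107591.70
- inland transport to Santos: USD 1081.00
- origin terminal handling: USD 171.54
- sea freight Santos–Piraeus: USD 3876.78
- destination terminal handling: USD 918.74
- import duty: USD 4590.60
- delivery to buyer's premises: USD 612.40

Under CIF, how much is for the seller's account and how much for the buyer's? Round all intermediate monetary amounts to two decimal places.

CIF: the seller pays costs through ocean freight and marine insurance to the destination port.
Seller's account: goods 107591.70 + inland to port 1081.00 + origin terminal 171.54 + freight 3876.78 = 112721.02
Buyer's account: destination terminal 918.74 + duty 4590.60 + delivery 612.40 = 6121.74

Seller: USD 112721.02; buyer: USD 6121.74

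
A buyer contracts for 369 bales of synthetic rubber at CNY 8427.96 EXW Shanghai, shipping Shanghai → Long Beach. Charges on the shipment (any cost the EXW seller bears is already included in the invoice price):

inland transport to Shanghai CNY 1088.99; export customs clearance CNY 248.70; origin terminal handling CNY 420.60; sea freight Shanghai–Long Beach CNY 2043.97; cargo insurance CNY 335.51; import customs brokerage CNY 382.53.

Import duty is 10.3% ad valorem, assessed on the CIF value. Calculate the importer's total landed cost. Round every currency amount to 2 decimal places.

EXW: the seller makes goods available at their premises; the buyer bears all onward costs.
CIF value = EXW price + inland to port + export clearance + origin terminal + freight + insurance = 8427.96 + 1088.99 + 248.70 + 420.60 + 2043.97 + 335.51 = 12565.73
Import duty = 12565.73 × 10.3% = 1294.27
Buyer bears: inland to port 1088.99 + export clearance 248.70 + origin terminal 420.60 + freight 2043.97 + insurance 335.51 + brokerage 382.53 + duty 1294.27 = 5814.57
Landed cost = invoice 8427.96 + 5814.57 = 14242.53

Total landed cost: CNY 14242.53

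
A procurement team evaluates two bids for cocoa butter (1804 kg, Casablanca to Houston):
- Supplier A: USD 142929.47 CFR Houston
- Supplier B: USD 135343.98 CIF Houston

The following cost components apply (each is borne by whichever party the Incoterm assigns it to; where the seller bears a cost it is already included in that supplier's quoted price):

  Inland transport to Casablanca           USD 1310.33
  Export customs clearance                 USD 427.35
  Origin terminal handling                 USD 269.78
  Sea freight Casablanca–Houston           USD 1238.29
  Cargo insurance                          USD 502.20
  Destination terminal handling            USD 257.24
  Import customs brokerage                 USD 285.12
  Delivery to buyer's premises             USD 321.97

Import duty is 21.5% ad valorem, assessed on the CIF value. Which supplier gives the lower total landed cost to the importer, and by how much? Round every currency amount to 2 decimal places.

Supplier A (CFR):
CIF value = CFR price + insurance = 142929.47 + 502.20 = 143431.67
Import duty = 143431.67 × 21.5% = 30837.81
Buyer bears (A): 502.20 + 257.24 + 285.12 + 321.97 = 1366.53
Landed cost (A) = invoice 142929.47 + 1366.53 + duty 30837.81 = 175133.81
Supplier B (CIF):
The CIF price already equals the CIF value: 135343.98
Import duty = 135343.98 × 21.5% = 29098.96
Buyer bears (B): 257.24 + 285.12 + 321.97 = 864.33
Landed cost (B) = invoice 135343.98 + 864.33 + duty 29098.96 = 165307.27
Difference = |175133.81 − 165307.27| = 9826.54

Supplier B is cheaper by USD 9826.54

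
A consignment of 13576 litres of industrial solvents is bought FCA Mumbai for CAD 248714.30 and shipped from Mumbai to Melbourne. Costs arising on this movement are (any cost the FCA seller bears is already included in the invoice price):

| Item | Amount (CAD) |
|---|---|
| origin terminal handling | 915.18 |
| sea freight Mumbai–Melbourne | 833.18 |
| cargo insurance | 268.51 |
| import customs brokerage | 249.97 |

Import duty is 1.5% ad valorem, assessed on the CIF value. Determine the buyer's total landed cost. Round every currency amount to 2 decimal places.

FCA: the seller delivers export-cleared goods to the carrier; the buyer bears costs from that point.
CIF value = FCA price + origin terminal + freight + insurance = 248714.30 + 915.18 + 833.18 + 268.51 = 250731.17
Import duty = 250731.17 × 1.5% = 3760.97
Buyer bears: origin terminal 915.18 + freight 833.18 + insurance 268.51 + brokerage 249.97 + duty 3760.97 = 6027.81
Landed cost = invoice 248714.30 + 6027.81 = 254742.11

Total landed cost: CAD 254742.11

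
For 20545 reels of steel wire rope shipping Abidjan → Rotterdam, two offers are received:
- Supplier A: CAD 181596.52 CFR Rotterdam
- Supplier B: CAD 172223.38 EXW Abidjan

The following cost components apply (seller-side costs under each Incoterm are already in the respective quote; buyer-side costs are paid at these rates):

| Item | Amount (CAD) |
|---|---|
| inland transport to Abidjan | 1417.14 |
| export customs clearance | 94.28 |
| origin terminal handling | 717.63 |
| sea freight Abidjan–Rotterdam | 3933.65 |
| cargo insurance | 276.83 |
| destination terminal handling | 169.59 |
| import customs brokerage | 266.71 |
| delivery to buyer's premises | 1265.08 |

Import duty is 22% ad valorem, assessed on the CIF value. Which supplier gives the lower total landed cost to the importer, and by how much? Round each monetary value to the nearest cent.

Supplier A (CFR):
CIF value = CFR price + insurance = 181596.52 + 276.83 = 181873.35
Import duty = 181873.35 × 22% = 40012.14
Buyer bears (A): 276.83 + 169.59 + 266.71 + 1265.08 = 1978.21
Landed cost (A) = invoice 181596.52 + 1978.21 + duty 40012.14 = 223586.87
Supplier B (EXW):
CIF value = EXW price + inland to port + export clearance + origin terminal + freight + insurance = 172223.38 + 1417.14 + 94.28 + 717.63 + 3933.65 + 276.83 = 178662.91
Import duty = 178662.91 × 22% = 39305.84
Buyer bears (B): 1417.14 + 94.28 + 717.63 + 3933.65 + 276.83 + 169.59 + 266.71 + 1265.08 = 8140.91
Landed cost (B) = invoice 172223.38 + 8140.91 + duty 39305.84 = 219670.13
Difference = |223586.87 − 219670.13| = 3916.74

Supplier B is cheaper by CAD 3916.74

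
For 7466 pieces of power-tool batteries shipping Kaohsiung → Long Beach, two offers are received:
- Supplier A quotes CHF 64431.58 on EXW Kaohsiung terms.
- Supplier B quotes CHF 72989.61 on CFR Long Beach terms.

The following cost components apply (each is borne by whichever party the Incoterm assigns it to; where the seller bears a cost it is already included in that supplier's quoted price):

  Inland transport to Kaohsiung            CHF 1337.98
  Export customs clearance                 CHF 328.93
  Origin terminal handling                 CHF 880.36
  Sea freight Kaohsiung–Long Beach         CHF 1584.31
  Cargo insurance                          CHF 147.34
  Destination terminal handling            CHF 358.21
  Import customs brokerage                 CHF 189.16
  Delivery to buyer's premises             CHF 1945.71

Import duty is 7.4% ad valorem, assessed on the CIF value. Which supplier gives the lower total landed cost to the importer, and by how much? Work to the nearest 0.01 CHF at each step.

Supplier A is cheaper by CHF 4754.00

Supplier A (EXW):
CIF value = EXW price + inland to port + export clearance + origin terminal + freight + insurance = 64431.58 + 1337.98 + 328.93 + 880.36 + 1584.31 + 147.34 = 68710.50
Import duty = 68710.50 × 7.4% = 5084.58
Buyer bears (A): 1337.98 + 328.93 + 880.36 + 1584.31 + 147.34 + 358.21 + 189.16 + 1945.71 = 6772.00
Landed cost (A) = invoice 64431.58 + 6772.00 + duty 5084.58 = 76288.16
Supplier B (CFR):
CIF value = CFR price + insurance = 72989.61 + 147.34 = 73136.95
Import duty = 73136.95 × 7.4% = 5412.13
Buyer bears (B): 147.34 + 358.21 + 189.16 + 1945.71 = 2640.42
Landed cost (B) = invoice 72989.61 + 2640.42 + duty 5412.13 = 81042.16
Difference = |76288.16 − 81042.16| = 4754.00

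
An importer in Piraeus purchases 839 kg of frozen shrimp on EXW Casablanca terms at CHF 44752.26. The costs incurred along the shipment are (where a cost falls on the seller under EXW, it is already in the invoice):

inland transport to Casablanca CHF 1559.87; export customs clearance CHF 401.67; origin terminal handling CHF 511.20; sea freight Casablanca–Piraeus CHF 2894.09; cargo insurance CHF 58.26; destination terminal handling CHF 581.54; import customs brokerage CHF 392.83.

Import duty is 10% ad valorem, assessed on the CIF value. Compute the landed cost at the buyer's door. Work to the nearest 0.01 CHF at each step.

Total landed cost: CHF 56169.46

EXW: the seller makes goods available at their premises; the buyer bears all onward costs.
CIF value = EXW price + inland to port + export clearance + origin terminal + freight + insurance = 44752.26 + 1559.87 + 401.67 + 511.20 + 2894.09 + 58.26 = 50177.35
Import duty = 50177.35 × 10% = 5017.74
Buyer bears: inland to port 1559.87 + export clearance 401.67 + origin terminal 511.20 + freight 2894.09 + insurance 58.26 + destination terminal 581.54 + brokerage 392.83 + duty 5017.74 = 11417.20
Landed cost = invoice 44752.26 + 11417.20 = 56169.46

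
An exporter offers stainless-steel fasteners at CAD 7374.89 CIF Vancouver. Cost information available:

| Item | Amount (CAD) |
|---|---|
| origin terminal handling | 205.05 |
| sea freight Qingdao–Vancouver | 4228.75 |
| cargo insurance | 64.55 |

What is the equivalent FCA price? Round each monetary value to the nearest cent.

FCA price: CAD 2876.54

From CIF to FCA, the seller no longer bears: origin terminal, freight, insurance.
FCA price = 7374.89 − 205.05 − 4228.75 − 64.55 = 2876.54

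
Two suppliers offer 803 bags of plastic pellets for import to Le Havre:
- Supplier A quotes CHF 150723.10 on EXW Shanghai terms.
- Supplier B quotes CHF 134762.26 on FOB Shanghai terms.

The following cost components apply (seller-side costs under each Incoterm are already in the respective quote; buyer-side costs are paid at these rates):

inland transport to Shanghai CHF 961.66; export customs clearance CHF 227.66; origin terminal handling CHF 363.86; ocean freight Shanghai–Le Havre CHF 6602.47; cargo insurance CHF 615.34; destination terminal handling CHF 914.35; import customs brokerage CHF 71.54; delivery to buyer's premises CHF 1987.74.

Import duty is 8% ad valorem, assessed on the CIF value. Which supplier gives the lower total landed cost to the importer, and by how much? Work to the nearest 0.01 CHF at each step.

Supplier A (EXW):
CIF value = EXW price + inland to port + export clearance + origin terminal + freight + insurance = 150723.10 + 961.66 + 227.66 + 363.86 + 6602.47 + 615.34 = 159494.09
Import duty = 159494.09 × 8% = 12759.53
Buyer bears (A): 961.66 + 227.66 + 363.86 + 6602.47 + 615.34 + 914.35 + 71.54 + 1987.74 = 11744.62
Landed cost (A) = invoice 150723.10 + 11744.62 + duty 12759.53 = 175227.25
Supplier B (FOB):
CIF value = FOB price + freight + insurance = 134762.26 + 6602.47 + 615.34 = 141980.07
Import duty = 141980.07 × 8% = 11358.41
Buyer bears (B): 6602.47 + 615.34 + 914.35 + 71.54 + 1987.74 = 10191.44
Landed cost (B) = invoice 134762.26 + 10191.44 + duty 11358.41 = 156312.11
Difference = |175227.25 − 156312.11| = 18915.14

Supplier B is cheaper by CHF 18915.14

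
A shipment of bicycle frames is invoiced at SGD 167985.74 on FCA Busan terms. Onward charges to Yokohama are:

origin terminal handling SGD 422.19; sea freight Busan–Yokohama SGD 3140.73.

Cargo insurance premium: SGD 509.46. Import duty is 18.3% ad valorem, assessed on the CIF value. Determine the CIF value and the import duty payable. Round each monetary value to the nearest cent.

CIF = FCA price + pre-shipment costs + freight + insurance
CIF = 167985.74 + 422.19 + 3140.73 + 509.46 = 172058.12
Import duty = 172058.12 × 18.3% = 31486.64

CIF value: SGD 172058.12; import duty: SGD 31486.64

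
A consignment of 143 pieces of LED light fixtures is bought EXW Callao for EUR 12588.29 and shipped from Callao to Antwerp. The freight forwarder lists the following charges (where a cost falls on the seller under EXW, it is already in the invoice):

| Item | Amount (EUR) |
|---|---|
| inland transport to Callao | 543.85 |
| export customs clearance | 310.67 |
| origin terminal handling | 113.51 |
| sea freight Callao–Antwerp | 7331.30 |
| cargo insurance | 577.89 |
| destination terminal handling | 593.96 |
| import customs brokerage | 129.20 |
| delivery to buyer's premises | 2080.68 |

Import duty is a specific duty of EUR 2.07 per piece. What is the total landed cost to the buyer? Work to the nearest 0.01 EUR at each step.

Total landed cost: EUR 24565.36

EXW: the seller makes goods available at their premises; the buyer bears all onward costs.
CIF value = EXW price + inland to port + export clearance + origin terminal + freight + insurance = 12588.29 + 543.85 + 310.67 + 113.51 + 7331.30 + 577.89 = 21465.51
Import duty = 143 × 2.07 = 296.01
Buyer bears: inland to port 543.85 + export clearance 310.67 + origin terminal 113.51 + freight 7331.30 + insurance 577.89 + destination terminal 593.96 + brokerage 129.20 + delivery 2080.68 + duty 296.01 = 11977.07
Landed cost = invoice 12588.29 + 11977.07 = 24565.36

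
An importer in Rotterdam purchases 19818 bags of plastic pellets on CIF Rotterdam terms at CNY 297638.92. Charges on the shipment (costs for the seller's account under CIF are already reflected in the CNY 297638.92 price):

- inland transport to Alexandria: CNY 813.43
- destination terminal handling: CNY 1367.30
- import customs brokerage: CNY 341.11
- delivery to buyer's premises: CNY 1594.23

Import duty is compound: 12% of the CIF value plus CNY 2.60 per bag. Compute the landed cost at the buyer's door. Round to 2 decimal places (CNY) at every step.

CIF: the seller pays costs through ocean freight and marine insurance to the destination port.
Already in the invoice (seller's account under CIF): inland to port — exclude.
The CIF price already equals the CIF value: 297638.92
Ad valorem component: 297638.92 × 12% = 35716.67
Specific component: 19818 × 2.60 = 51526.80
Import duty = 35716.67 + 51526.80 = 87243.47
Buyer bears: destination terminal 1367.30 + brokerage 341.11 + delivery 1594.23 + duty 87243.47 = 90546.11
Landed cost = invoice 297638.92 + 90546.11 = 388185.03

Total landed cost: CNY 388185.03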